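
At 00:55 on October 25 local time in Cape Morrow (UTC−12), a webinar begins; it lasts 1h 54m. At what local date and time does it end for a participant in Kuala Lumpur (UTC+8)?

22:49 on October 25

Convert start to UTC: 00:55 + 12:00 = 12:55 UTC on Oct 25.
Add 1 hour and 54 minutes duration → 14:49 UTC.
Kuala Lumpur is UTC+8:00, so local end time = 14:49 + 8:00 = 22:49 on Oct 25.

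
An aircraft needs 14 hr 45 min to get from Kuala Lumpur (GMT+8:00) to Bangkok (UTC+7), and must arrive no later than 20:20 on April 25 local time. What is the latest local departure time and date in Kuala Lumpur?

Target arrival in UTC: 20:20 − 7:00 = 13:20 on Apr 25.
Subtract 14 hours and 45 minutes → departure 22:35 UTC on Apr 24.
Kuala Lumpur is UTC+8:00: 22:35 + 8:00 = 06:35 on Apr 25.

06:35 on April 25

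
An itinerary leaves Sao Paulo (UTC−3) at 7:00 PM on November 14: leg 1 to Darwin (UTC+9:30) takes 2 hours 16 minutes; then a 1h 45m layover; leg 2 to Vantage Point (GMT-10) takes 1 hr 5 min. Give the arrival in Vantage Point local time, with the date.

Convert departure to UTC: 7:00 PM + 3:00 = 10:00 PM UTC on Nov 14.
Add 2 hours and 16 minutes leg 1 → 12:16 AM UTC (Nov 15).
Add 1 hour and 45 minutes layover in Darwin → 2:01 AM UTC.
Add 1 hour and 5 minutes leg 2 → 3:06 AM UTC.
Vantage Point is UTC−10:00, so local arrival = 3:06 AM − 10:00 = 5:06 PM on Nov 14.

5:06 PM on November 14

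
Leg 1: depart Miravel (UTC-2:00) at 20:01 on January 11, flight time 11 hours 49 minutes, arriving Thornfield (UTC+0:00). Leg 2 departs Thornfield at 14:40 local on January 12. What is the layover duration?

4 hours 50 minutes

Convert departure to UTC: 20:01 + 2:00 = 22:01 UTC on Jan 11.
Add 11 hours and 49 minutes flight time → 09:50 UTC (Jan 12).
Thornfield is UTC+0, so local arrival is the same: 09:50 on Jan 12.
Layover = 14:40 − 09:50 = 4 hours 50 minutes.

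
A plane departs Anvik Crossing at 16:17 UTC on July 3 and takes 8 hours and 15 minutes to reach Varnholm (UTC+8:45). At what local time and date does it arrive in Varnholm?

Departure is given in UTC: 16:17 on Jul 3.
Add 8 hours 15 minutes → 00:32 UTC (Jul 4).
Varnholm is UTC+8:45: 00:32 + 8:45 = 09:17 on Jul 4.

09:17 on July 4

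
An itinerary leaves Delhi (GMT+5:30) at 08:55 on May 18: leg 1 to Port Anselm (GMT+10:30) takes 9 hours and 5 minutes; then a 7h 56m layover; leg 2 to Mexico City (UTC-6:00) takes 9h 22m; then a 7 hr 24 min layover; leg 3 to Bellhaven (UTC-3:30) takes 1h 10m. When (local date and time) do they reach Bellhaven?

10:52 on May 19

Convert departure to UTC: 08:55 − 5:30 = 03:25 UTC on May 18.
Add 9 hours and 5 minutes leg 1 → 12:30 UTC.
Add 7 hours and 56 minutes layover in Port Anselm → 20:26 UTC.
Add 9 hours 22 minutes leg 2 → 05:48 UTC (May 19).
Add 7 hours and 24 minutes layover in Mexico City → 13:12 UTC.
Add 1 hour and 10 minutes leg 3 → 14:22 UTC.
Bellhaven is UTC−3:30, so local arrival = 14:22 − 3:30 = 10:52 on May 19.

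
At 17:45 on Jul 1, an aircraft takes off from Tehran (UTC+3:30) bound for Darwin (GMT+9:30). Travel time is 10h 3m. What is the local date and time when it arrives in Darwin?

09:48 on Jul 2

Convert departure to UTC: 17:45 − 3:30 = 14:15 UTC on Jul 1.
Add 10 hours 3 minutes travel time → 00:18 UTC (Jul 2).
Darwin is UTC+9:30, so local arrival = 00:18 + 9:30 = 09:48 on Jul 2.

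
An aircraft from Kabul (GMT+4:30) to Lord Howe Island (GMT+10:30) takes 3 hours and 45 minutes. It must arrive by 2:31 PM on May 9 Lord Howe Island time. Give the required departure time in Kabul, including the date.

Target arrival in UTC: 2:31 PM − 10:30 = 4:01 AM on May 9.
Subtract 3 hours 45 minutes → departure 12:16 AM UTC on May 9.
Kabul is UTC+4:30: 12:16 AM + 4:30 = 4:46 AM on May 9.

4:46 AM on May 9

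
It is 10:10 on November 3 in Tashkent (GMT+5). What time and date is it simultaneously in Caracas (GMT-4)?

In UTC: 10:10 − 5:00 = 05:10 on Nov 3.
Caracas is UTC−4:00: 05:10 − 4:00 = 01:10 on Nov 3.

01:10 on Nov 3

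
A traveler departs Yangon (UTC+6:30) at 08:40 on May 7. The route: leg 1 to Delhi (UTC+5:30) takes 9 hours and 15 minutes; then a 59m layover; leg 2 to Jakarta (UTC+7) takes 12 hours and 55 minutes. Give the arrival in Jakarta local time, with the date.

08:19 on May 8

Convert departure to UTC: 08:40 − 6:30 = 02:10 UTC on May 7.
Add 9 hours 15 minutes leg 1 → 11:25 UTC.
Add 59 minutes layover in Delhi → 12:24 UTC.
Add 12 hours and 55 minutes leg 2 → 01:19 UTC (May 8).
Jakarta is UTC+7:00, so local arrival = 01:19 + 7:00 = 08:19 on May 8.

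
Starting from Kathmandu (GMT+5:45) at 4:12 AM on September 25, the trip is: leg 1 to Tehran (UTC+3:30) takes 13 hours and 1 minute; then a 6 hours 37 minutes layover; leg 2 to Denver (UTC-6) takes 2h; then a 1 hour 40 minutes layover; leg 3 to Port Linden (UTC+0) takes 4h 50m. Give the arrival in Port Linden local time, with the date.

Convert departure to UTC: 4:12 AM − 5:45 = 10:27 PM UTC on Sep 24.
Add 13 hours and 1 minute leg 1 → 11:28 AM UTC (Sep 25).
Add 6 hours 37 minutes layover in Tehran → 6:05 PM UTC.
Add 2 hours leg 2 → 8:05 PM UTC.
Add 1 hour and 40 minutes layover in Denver → 9:45 PM UTC.
Add 4 hours and 50 minutes leg 3 → 2:35 AM UTC (Sep 26).
Port Linden is UTC+0, so local arrival is the same: 2:35 AM on Sep 26.

2:35 AM on September 26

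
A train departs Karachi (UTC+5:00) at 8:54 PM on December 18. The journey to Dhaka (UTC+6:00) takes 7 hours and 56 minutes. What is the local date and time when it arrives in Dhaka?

Convert departure to UTC: 8:54 PM − 5:00 = 3:54 PM UTC on Dec 18.
Add 7 hours 56 minutes travel time → 11:50 PM UTC.
Dhaka is UTC+6:00, so local arrival = 11:50 PM + 6:00 = 5:50 AM on Dec 19.

5:50 AM on Dec 19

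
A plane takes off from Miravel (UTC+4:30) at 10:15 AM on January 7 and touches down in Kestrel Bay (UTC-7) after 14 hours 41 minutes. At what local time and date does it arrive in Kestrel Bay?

1:26 PM on Jan 7

Convert departure to UTC: 10:15 AM − 4:30 = 5:45 AM UTC on Jan 7.
Add 14 hours and 41 minutes travel time → 8:26 PM UTC.
Kestrel Bay is UTC−7:00, so local arrival = 8:26 PM − 7:00 = 1:26 PM on Jan 7.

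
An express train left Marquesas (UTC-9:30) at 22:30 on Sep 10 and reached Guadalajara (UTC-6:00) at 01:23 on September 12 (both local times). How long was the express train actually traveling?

23 hours 23 minutes

Guadalajara is 3:30 ahead of Marquesas.
Clock-face elapsed time (ignoring zones) is 26 hours 53 minutes.
Actual elapsed = 26 hours 53 minutes − 3:30 = 23 hours 23 minutes.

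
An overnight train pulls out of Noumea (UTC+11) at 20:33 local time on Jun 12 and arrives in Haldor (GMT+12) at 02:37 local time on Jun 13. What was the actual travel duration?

5 hours 4 minutes

Departure in UTC: 20:33 − 11:00 = 09:33 on Jun 12.
Arrival in UTC: 02:37 − 12:00 = 14:37 on Jun 12.
Elapsed = 14:37 − 09:33 = 5 hours 4 minutes.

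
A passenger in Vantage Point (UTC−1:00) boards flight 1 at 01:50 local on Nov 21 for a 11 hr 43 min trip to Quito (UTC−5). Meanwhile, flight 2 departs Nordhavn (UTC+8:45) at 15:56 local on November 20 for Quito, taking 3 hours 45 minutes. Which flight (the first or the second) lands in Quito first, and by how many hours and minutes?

the second, by 27 hours 37 minutes

Flight 1 in UTC: 01:50 + 1:00 = 02:50 on Nov 21.
+11 hours and 43 minutes → arrive 14:33 UTC on Nov 21.
Flight 2 in UTC: 15:56 − 8:45 = 07:11 on Nov 20.
+3 hours 45 minutes → arrive 10:56 UTC on Nov 20.
Flight 2 lands earlier by 27 hours 37 minutes.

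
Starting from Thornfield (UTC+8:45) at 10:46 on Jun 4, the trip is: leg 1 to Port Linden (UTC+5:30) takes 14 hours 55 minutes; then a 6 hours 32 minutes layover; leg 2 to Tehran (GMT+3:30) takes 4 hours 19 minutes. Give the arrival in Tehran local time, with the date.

07:17 on June 5

Convert departure to UTC: 10:46 − 8:45 = 02:01 UTC on Jun 4.
Add 14 hours 55 minutes leg 1 → 16:56 UTC.
Add 6 hours 32 minutes layover in Port Linden → 23:28 UTC.
Add 4 hours 19 minutes leg 2 → 03:47 UTC (Jun 5).
Tehran is UTC+3:30, so local arrival = 03:47 + 3:30 = 07:17 on Jun 5.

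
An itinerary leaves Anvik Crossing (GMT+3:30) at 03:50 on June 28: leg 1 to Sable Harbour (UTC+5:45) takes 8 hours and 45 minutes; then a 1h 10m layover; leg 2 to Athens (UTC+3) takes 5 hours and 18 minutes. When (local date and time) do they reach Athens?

18:33 on June 28

Convert departure to UTC: 03:50 − 3:30 = 00:20 UTC on Jun 28.
Add 8 hours 45 minutes leg 1 → 09:05 UTC.
Add 1 hour and 10 minutes layover in Sable Harbour → 10:15 UTC.
Add 5 hours and 18 minutes leg 2 → 15:33 UTC.
Athens is UTC+3:00, so local arrival = 15:33 + 3:00 = 18:33 on Jun 28.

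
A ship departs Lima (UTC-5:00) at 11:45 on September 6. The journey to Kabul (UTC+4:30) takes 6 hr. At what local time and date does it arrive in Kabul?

03:15 on September 7

Convert departure to UTC: 11:45 + 5:00 = 16:45 UTC on Sep 6.
Add 6 hours travel time → 22:45 UTC.
Kabul is UTC+4:30, so local arrival = 22:45 + 4:30 = 03:15 on Sep 7.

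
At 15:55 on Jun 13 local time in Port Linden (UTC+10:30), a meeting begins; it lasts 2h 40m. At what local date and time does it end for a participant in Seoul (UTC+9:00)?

Convert start to UTC: 15:55 − 10:30 = 05:25 UTC on Jun 13.
Add 2 hours 40 minutes duration → 08:05 UTC.
Seoul is UTC+9:00, so local end time = 08:05 + 9:00 = 17:05 on Jun 13.

17:05 on June 13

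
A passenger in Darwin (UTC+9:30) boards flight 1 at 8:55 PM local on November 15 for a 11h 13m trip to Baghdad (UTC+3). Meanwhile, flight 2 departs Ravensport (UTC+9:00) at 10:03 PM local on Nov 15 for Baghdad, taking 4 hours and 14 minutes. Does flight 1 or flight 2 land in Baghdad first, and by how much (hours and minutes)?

the second, by 5 hours 21 minutes

Flight 1 in UTC: 8:55 PM − 9:30 = 11:25 AM on Nov 15.
+11 hours and 13 minutes → arrive 10:38 PM UTC on Nov 15.
Flight 2 in UTC: 10:03 PM − 9:00 = 1:03 PM on Nov 15.
+4 hours and 14 minutes → arrive 5:17 PM UTC on Nov 15.
Flight 2 lands earlier by 5 hours 21 minutes.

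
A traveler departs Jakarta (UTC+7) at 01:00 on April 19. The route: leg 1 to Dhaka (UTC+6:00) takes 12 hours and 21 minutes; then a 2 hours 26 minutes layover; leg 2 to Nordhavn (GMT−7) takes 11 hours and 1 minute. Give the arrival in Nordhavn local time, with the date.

Convert departure to UTC: 01:00 − 7:00 = 18:00 UTC on Apr 18.
Add 12 hours and 21 minutes leg 1 → 06:21 UTC (Apr 19).
Add 2 hours and 26 minutes layover in Dhaka → 08:47 UTC.
Add 11 hours and 1 minute leg 2 → 19:48 UTC.
Nordhavn is UTC−7:00, so local arrival = 19:48 − 7:00 = 12:48 on Apr 19.

12:48 on April 19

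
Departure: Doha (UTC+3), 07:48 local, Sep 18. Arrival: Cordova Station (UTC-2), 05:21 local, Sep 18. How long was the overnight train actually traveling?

2 hours 33 minutes

Departure in UTC: 07:48 − 3:00 = 04:48 on Sep 18.
Arrival in UTC: 05:21 + 2:00 = 07:21 on Sep 18.
Elapsed = 07:21 − 04:48 = 2 hours 33 minutes.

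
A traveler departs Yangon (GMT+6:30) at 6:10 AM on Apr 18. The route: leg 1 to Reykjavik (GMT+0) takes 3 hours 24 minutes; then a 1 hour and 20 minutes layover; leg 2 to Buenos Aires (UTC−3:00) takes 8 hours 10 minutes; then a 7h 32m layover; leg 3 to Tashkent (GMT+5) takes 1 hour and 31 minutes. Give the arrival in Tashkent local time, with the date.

2:37 AM on April 19

Convert departure to UTC: 6:10 AM − 6:30 = 11:40 PM UTC on Apr 17.
Add 3 hours 24 minutes leg 1 → 3:04 AM UTC (Apr 18).
Add 1 hour and 20 minutes layover in Reykjavik → 4:24 AM UTC.
Add 8 hours and 10 minutes leg 2 → 12:34 PM UTC.
Add 7 hours and 32 minutes layover in Buenos Aires → 8:06 PM UTC.
Add 1 hour and 31 minutes leg 3 → 9:37 PM UTC.
Tashkent is UTC+5:00, so local arrival = 9:37 PM + 5:00 = 2:37 AM on Apr 19.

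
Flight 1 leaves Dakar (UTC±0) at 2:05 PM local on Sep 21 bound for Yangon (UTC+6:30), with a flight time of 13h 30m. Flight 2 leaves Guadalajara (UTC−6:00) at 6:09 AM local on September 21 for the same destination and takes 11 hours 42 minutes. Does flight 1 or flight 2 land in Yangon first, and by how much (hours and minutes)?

Flight 1 departs at 2:05 PM UTC (Sep 21).
+13 hours 30 minutes → arrive 3:35 AM UTC on Sep 22.
Flight 2 in UTC: 6:09 AM + 6:00 = 12:09 PM on Sep 21.
+11 hours 42 minutes → arrive 11:51 PM UTC on Sep 21.
Flight 2 lands earlier by 3 hours 44 minutes.

the second, by 3 hours 44 minutes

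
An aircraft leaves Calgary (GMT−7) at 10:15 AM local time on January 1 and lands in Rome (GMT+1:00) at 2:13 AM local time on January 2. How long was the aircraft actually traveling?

7 hours 58 minutes

Rome is 8:00 ahead of Calgary.
Clock-face elapsed time (ignoring zones) is 15 hours 58 minutes.
Actual elapsed = 15 hours 58 minutes − 8:00 = 7 hours 58 minutes.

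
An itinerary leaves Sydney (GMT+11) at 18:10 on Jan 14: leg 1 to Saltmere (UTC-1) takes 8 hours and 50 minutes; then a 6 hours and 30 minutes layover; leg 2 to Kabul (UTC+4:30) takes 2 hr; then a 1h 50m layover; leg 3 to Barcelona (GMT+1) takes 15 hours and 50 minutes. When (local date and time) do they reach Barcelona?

Convert departure to UTC: 18:10 − 11:00 = 07:10 UTC on Jan 14.
Add 8 hours 50 minutes leg 1 → 16:00 UTC.
Add 6 hours 30 minutes layover in Saltmere → 22:30 UTC.
Add 2 hours leg 2 → 00:30 UTC (Jan 15).
Add 1 hour and 50 minutes layover in Kabul → 02:20 UTC.
Add 15 hours and 50 minutes leg 3 → 18:10 UTC.
Barcelona is UTC+1:00, so local arrival = 18:10 + 1:00 = 19:10 on Jan 15.

19:10 on January 15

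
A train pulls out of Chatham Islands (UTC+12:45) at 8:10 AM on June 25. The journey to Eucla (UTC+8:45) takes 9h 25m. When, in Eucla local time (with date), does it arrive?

Convert departure to UTC: 8:10 AM − 12:45 = 7:25 PM UTC on Jun 24.
Add 9 hours 25 minutes travel time → 4:50 AM UTC (Jun 25).
Eucla is UTC+8:45, so local arrival = 4:50 AM + 8:45 = 1:35 PM on Jun 25.

1:35 PM on June 25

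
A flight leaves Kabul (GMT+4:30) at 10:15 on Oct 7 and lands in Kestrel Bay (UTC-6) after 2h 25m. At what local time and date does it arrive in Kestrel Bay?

Convert departure to UTC: 10:15 − 4:30 = 05:45 UTC on Oct 7.
Add 2 hours and 25 minutes travel time → 08:10 UTC.
Kestrel Bay is UTC−6:00, so local arrival = 08:10 − 6:00 = 02:10 on Oct 7.

02:10 on October 7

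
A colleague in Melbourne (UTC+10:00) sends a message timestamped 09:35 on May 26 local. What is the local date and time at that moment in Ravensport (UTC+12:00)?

In UTC: 09:35 − 10:00 = 23:35 on May 25.
Ravensport is UTC+12:00: 23:35 + 12:00 = 11:35 on May 26.

11:35 on May 26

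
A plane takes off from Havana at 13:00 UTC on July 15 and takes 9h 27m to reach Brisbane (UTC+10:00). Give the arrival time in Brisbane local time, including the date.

Departure is given in UTC: 13:00 on Jul 15.
Add 9 hours 27 minutes → 22:27 UTC.
Brisbane is UTC+10:00: 22:27 + 10:00 = 08:27 on Jul 16.

08:27 on July 16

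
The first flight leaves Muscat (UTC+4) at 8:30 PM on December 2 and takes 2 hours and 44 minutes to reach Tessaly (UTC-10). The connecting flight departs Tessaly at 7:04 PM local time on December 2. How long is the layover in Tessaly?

9 hours 50 minutes

Convert departure to UTC: 8:30 PM − 4:00 = 4:30 PM UTC on Dec 2.
Add 2 hours and 44 minutes flight time → 7:14 PM UTC.
Tessaly is UTC−10:00, so local arrival = 7:14 PM − 10:00 = 9:14 AM on Dec 2.
Layover = 7:04 PM − 9:14 AM = 9 hours 50 minutes.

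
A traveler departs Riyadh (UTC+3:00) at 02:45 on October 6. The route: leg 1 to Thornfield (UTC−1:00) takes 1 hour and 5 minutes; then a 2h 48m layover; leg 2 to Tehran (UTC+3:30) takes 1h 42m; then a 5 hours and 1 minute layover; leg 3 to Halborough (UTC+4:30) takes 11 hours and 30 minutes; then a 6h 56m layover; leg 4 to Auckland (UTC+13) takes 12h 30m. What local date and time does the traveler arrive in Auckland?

06:17 on October 8

Convert departure to UTC: 02:45 − 3:00 = 23:45 UTC on Oct 5.
Add 1 hour and 5 minutes leg 1 → 00:50 UTC (Oct 6).
Add 2 hours and 48 minutes layover in Thornfield → 03:38 UTC.
Add 1 hour 42 minutes leg 2 → 05:20 UTC.
Add 5 hours and 1 minute layover in Tehran → 10:21 UTC.
Add 11 hours and 30 minutes leg 3 → 21:51 UTC.
Add 6 hours and 56 minutes layover in Halborough → 04:47 UTC (Oct 7).
Add 12 hours and 30 minutes leg 4 → 17:17 UTC.
Auckland is UTC+13:00, so local arrival = 17:17 + 13:00 = 06:17 on Oct 8.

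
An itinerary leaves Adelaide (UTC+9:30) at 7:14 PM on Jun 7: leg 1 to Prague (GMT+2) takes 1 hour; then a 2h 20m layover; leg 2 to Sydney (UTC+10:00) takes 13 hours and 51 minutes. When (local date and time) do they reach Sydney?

12:55 PM on June 8

Convert departure to UTC: 7:14 PM − 9:30 = 9:44 AM UTC on Jun 7.
Add 1 hour leg 1 → 10:44 AM UTC.
Add 2 hours and 20 minutes layover in Prague → 1:04 PM UTC.
Add 13 hours and 51 minutes leg 2 → 2:55 AM UTC (Jun 8).
Sydney is UTC+10:00, so local arrival = 2:55 AM + 10:00 = 12:55 PM on Jun 8.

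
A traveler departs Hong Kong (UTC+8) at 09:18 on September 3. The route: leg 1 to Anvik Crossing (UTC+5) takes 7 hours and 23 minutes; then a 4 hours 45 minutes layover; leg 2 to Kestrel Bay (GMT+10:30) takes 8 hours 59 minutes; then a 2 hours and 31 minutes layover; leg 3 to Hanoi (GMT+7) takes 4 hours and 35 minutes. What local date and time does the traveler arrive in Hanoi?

Convert departure to UTC: 09:18 − 8:00 = 01:18 UTC on Sep 3.
Add 7 hours and 23 minutes leg 1 → 08:41 UTC.
Add 4 hours and 45 minutes layover in Anvik Crossing → 13:26 UTC.
Add 8 hours 59 minutes leg 2 → 22:25 UTC.
Add 2 hours and 31 minutes layover in Kestrel Bay → 00:56 UTC (Sep 4).
Add 4 hours 35 minutes leg 3 → 05:31 UTC.
Hanoi is UTC+7:00, so local arrival = 05:31 + 7:00 = 12:31 on Sep 4.

12:31 on September 4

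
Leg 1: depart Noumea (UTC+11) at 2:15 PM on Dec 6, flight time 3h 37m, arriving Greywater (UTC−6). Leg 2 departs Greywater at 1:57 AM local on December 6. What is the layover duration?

Convert departure to UTC: 2:15 PM − 11:00 = 3:15 AM UTC on Dec 6.
Add 3 hours 37 minutes flight time → 6:52 AM UTC.
Greywater is UTC−6:00, so local arrival = 6:52 AM − 6:00 = 12:52 AM on Dec 6.
Layover = 1:57 AM − 12:52 AM = 1 hour 5 minutes.

1 hour 5 minutes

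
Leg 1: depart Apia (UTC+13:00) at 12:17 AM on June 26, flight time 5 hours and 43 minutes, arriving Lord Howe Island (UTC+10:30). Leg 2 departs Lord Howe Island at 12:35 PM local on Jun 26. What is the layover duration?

Convert departure to UTC: 12:17 AM − 13:00 = 11:17 AM UTC on Jun 25.
Add 5 hours 43 minutes flight time → 5:00 PM UTC.
Lord Howe Island is UTC+10:30, so local arrival = 5:00 PM + 10:30 = 3:30 AM on Jun 26.
Layover = 12:35 PM − 3:30 AM = 9 hours 5 minutes.

9 hours 5 minutes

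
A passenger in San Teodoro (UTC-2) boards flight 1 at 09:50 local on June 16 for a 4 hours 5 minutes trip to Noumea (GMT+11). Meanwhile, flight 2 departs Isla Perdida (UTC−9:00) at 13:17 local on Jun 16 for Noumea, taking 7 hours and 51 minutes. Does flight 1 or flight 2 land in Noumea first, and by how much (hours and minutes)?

the first, by 14 hours 13 minutes

Flight 1 in UTC: 09:50 + 2:00 = 11:50 on Jun 16.
+4 hours 5 minutes → arrive 15:55 UTC on Jun 16.
Flight 2 in UTC: 13:17 + 9:00 = 22:17 on Jun 16.
+7 hours and 51 minutes → arrive 06:08 UTC on Jun 17.
Flight 1 lands earlier by 14 hours 13 minutes.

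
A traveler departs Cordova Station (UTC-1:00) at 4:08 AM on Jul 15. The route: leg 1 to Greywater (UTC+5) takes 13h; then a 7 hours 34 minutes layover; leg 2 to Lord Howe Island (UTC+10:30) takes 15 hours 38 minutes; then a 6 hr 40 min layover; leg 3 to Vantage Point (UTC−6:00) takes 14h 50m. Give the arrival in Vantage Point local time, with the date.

8:50 AM on Jul 17

Convert departure to UTC: 4:08 AM + 1:00 = 5:08 AM UTC on Jul 15.
Add 13 hours leg 1 → 6:08 PM UTC.
Add 7 hours and 34 minutes layover in Greywater → 1:42 AM UTC (Jul 16).
Add 15 hours and 38 minutes leg 2 → 5:20 PM UTC.
Add 6 hours 40 minutes layover in Lord Howe Island → 12:00 AM UTC (Jul 17).
Add 14 hours 50 minutes leg 3 → 2:50 PM UTC.
Vantage Point is UTC−6:00, so local arrival = 2:50 PM − 6:00 = 8:50 AM on Jul 17.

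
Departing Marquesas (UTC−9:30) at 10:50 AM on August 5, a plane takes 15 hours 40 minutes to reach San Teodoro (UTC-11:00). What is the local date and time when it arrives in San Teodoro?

1:00 AM on August 6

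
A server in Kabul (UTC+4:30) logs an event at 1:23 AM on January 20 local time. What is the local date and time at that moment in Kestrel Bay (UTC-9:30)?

In UTC: 1:23 AM − 4:30 = 8:53 PM on Jan 19.
Kestrel Bay is UTC−9:30: 8:53 PM − 9:30 = 11:23 AM on Jan 19.

11:23 AM on January 19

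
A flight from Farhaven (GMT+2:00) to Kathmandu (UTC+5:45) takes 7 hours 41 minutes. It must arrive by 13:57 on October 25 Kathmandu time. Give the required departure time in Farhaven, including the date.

Target arrival in UTC: 13:57 − 5:45 = 08:12 on Oct 25.
Subtract 7 hours and 41 minutes → departure 00:31 UTC on Oct 25.
Farhaven is UTC+2:00: 00:31 + 2:00 = 02:31 on Oct 25.

02:31 on October 25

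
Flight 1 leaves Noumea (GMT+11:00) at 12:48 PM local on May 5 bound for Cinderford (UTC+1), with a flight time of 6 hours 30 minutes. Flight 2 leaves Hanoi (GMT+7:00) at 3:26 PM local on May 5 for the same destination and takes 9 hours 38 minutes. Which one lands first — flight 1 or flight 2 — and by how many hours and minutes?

Flight 1 in UTC: 12:48 PM − 11:00 = 1:48 AM on May 5.
+6 hours and 30 minutes → arrive 8:18 AM UTC on May 5.
Flight 2 in UTC: 3:26 PM − 7:00 = 8:26 AM on May 5.
+9 hours and 38 minutes → arrive 6:04 PM UTC on May 5.
Flight 1 lands earlier by 9 hours 46 minutes.

the first, by 9 hours 46 minutes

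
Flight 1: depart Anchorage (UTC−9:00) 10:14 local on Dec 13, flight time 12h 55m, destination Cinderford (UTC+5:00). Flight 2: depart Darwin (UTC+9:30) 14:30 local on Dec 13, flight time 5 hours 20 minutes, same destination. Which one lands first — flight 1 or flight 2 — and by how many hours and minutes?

the second, by 21 hours 49 minutes

Flight 1 in UTC: 10:14 + 9:00 = 19:14 on Dec 13.
+12 hours 55 minutes → arrive 08:09 UTC on Dec 14.
Flight 2 in UTC: 14:30 − 9:30 = 05:00 on Dec 13.
+5 hours and 20 minutes → arrive 10:20 UTC on Dec 13.
Flight 2 lands earlier by 21 hours 49 minutes.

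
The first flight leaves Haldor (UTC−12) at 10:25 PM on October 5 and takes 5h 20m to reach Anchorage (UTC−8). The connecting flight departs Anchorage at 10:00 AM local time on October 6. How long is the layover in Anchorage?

2 hours 15 minutes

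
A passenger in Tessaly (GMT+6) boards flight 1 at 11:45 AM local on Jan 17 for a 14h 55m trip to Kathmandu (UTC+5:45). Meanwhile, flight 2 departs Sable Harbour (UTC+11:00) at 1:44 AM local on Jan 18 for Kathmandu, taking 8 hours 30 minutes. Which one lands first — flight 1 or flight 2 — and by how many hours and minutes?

Flight 1 in UTC: 11:45 AM − 6:00 = 5:45 AM on Jan 17.
+14 hours 55 minutes → arrive 8:40 PM UTC on Jan 17.
Flight 2 in UTC: 1:44 AM − 11:00 = 2:44 PM on Jan 17.
+8 hours 30 minutes → arrive 11:14 PM UTC on Jan 17.
Flight 1 lands earlier by 2 hours 34 minutes.

the first, by 2 hours 34 minutes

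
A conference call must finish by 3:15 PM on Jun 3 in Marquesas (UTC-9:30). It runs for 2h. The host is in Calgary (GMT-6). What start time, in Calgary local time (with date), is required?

Target end time in UTC: 3:15 PM + 9:30 = 12:45 AM on Jun 4.
Subtract 2 hours → start 10:45 PM UTC on Jun 3.
Calgary is UTC−6:00: 10:45 PM − 6:00 = 4:45 PM on Jun 3.

4:45 PM on June 3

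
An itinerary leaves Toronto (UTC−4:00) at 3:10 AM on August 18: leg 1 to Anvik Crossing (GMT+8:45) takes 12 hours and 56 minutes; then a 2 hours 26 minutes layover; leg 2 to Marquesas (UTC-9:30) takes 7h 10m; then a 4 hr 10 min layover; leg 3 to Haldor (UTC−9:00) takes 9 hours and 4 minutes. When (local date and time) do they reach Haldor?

Convert departure to UTC: 3:10 AM + 4:00 = 7:10 AM UTC on Aug 18.
Add 12 hours 56 minutes leg 1 → 8:06 PM UTC.
Add 2 hours 26 minutes layover in Anvik Crossing → 10:32 PM UTC.
Add 7 hours and 10 minutes leg 2 → 5:42 AM UTC (Aug 19).
Add 4 hours 10 minutes layover in Marquesas → 9:52 AM UTC.
Add 9 hours 4 minutes leg 3 → 6:56 PM UTC.
Haldor is UTC−9:00, so local arrival = 6:56 PM − 9:00 = 9:56 AM on Aug 19.

9:56 AM on Aug 19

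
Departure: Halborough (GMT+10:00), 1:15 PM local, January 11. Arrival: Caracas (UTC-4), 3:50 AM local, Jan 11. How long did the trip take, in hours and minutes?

Caracas is 14:00 behind Halborough.
Clock-face elapsed time (ignoring zones) is −9 hours 25 minutes.
Actual elapsed = −9 hours 25 minutes + 14:00 = 4 hours 35 minutes.

4 hours 35 minutes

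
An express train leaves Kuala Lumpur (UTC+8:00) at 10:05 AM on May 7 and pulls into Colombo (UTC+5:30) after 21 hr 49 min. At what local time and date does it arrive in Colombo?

Convert departure to UTC: 10:05 AM − 8:00 = 2:05 AM UTC on May 7.
Add 21 hours and 49 minutes travel time → 11:54 PM UTC.
Colombo is UTC+5:30, so local arrival = 11:54 PM + 5:30 = 5:24 AM on May 8.

5:24 AM on May 8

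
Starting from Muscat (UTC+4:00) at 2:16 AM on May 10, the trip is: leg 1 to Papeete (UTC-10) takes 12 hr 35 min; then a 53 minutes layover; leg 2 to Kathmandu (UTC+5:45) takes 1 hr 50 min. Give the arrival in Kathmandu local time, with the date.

Convert departure to UTC: 2:16 AM − 4:00 = 10:16 PM UTC on May 9.
Add 12 hours and 35 minutes leg 1 → 10:51 AM UTC (May 10).
Add 53 minutes layover in Papeete → 11:44 AM UTC.
Add 1 hour and 50 minutes leg 2 → 1:34 PM UTC.
Kathmandu is UTC+5:45, so local arrival = 1:34 PM + 5:45 = 7:19 PM on May 10.

7:19 PM on May 10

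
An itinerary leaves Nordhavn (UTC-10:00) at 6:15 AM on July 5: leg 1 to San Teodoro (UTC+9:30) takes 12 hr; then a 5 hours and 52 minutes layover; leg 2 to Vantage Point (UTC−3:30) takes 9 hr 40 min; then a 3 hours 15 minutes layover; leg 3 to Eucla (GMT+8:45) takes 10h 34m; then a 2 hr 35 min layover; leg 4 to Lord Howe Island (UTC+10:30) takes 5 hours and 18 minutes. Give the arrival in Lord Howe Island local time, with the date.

Convert departure to UTC: 6:15 AM + 10:00 = 4:15 PM UTC on Jul 5.
Add 12 hours leg 1 → 4:15 AM UTC (Jul 6).
Add 5 hours and 52 minutes layover in San Teodoro → 10:07 AM UTC.
Add 9 hours 40 minutes leg 2 → 7:47 PM UTC.
Add 3 hours 15 minutes layover in Vantage Point → 11:02 PM UTC.
Add 10 hours and 34 minutes leg 3 → 9:36 AM UTC (Jul 7).
Add 2 hours and 35 minutes layover in Eucla → 12:11 PM UTC.
Add 5 hours and 18 minutes leg 4 → 5:29 PM UTC.
Lord Howe Island is UTC+10:30, so local arrival = 5:29 PM + 10:30 = 3:59 AM on Jul 8.

3:59 AM on Jul 8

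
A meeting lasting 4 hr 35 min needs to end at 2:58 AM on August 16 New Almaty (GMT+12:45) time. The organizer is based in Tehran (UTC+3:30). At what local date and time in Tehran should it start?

Target end time in UTC: 2:58 AM − 12:45 = 2:13 PM on Aug 15.
Subtract 4 hours 35 minutes → start 9:38 AM UTC on Aug 15.
Tehran is UTC+3:30: 9:38 AM + 3:30 = 1:08 PM on Aug 15.

1:08 PM on August 15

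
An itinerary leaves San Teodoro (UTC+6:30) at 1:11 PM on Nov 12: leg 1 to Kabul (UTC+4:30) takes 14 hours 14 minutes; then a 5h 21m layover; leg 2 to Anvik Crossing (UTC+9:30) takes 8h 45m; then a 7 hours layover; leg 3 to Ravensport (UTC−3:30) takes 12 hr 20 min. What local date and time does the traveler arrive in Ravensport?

Convert departure to UTC: 1:11 PM − 6:30 = 6:41 AM UTC on Nov 12.
Add 14 hours 14 minutes leg 1 → 8:55 PM UTC.
Add 5 hours 21 minutes layover in Kabul → 2:16 AM UTC (Nov 13).
Add 8 hours 45 minutes leg 2 → 11:01 AM UTC.
Add 7 hours layover in Anvik Crossing → 6:01 PM UTC.
Add 12 hours and 20 minutes leg 3 → 6:21 AM UTC (Nov 14).
Ravensport is UTC−3:30, so local arrival = 6:21 AM − 3:30 = 2:51 AM on Nov 14.

2:51 AM on November 14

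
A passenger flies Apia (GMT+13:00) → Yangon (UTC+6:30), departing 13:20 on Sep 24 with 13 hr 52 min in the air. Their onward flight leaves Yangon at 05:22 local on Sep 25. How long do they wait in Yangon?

Convert departure to UTC: 13:20 − 13:00 = 00:20 UTC on Sep 24.
Add 13 hours 52 minutes flight time → 14:12 UTC.
Yangon is UTC+6:30, so local arrival = 14:12 + 6:30 = 20:42 on Sep 24.
Layover = 05:22 − 20:42 (+1 day) = 8 hours 40 minutes.

8 hours 40 minutes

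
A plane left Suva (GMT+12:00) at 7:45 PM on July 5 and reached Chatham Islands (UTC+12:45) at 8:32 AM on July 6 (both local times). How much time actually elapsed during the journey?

Chatham Islands is 0:45 ahead of Suva.
Clock-face elapsed time (ignoring zones) is 12 hours 47 minutes.
Actual elapsed = 12 hours 47 minutes − 0:45 = 12 hours 2 minutes.

12 hours 2 minutes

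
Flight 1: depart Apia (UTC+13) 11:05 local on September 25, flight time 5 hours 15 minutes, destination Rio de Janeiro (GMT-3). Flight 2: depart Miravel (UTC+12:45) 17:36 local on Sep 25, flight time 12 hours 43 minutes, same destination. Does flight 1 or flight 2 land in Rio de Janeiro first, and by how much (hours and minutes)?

the first, by 14 hours 14 minutes

Flight 1 in UTC: 11:05 − 13:00 = 22:05 on Sep 24.
+5 hours and 15 minutes → arrive 03:20 UTC on Sep 25.
Flight 2 in UTC: 17:36 − 12:45 = 04:51 on Sep 25.
+12 hours 43 minutes → arrive 17:34 UTC on Sep 25.
Flight 1 lands earlier by 14 hours 14 minutes.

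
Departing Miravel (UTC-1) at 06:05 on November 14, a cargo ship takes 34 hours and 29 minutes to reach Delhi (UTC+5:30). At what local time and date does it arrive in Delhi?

Convert departure to UTC: 06:05 + 1:00 = 07:05 UTC on Nov 14.
Add 34 hours 29 minutes travel time → 17:34 UTC (Nov 15).
Delhi is UTC+5:30, so local arrival = 17:34 + 5:30 = 23:04 on Nov 15.

23:04 on Nov 15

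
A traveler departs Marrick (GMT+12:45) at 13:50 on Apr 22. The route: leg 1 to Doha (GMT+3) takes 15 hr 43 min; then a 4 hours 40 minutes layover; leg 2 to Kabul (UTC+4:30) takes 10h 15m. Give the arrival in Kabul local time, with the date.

12:13 on Apr 23

Convert departure to UTC: 13:50 − 12:45 = 01:05 UTC on Apr 22.
Add 15 hours 43 minutes leg 1 → 16:48 UTC.
Add 4 hours and 40 minutes layover in Doha → 21:28 UTC.
Add 10 hours and 15 minutes leg 2 → 07:43 UTC (Apr 23).
Kabul is UTC+4:30, so local arrival = 07:43 + 4:30 = 12:13 on Apr 23.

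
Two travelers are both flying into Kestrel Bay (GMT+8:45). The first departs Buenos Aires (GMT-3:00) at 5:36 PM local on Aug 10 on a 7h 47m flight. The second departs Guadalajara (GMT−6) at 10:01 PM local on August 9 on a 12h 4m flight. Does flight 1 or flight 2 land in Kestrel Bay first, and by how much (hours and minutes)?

the second, by 12 hours 18 minutes

Flight 1 in UTC: 5:36 PM + 3:00 = 8:36 PM on Aug 10.
+7 hours 47 minutes → arrive 4:23 AM UTC on Aug 11.
Flight 2 in UTC: 10:01 PM + 6:00 = 4:01 AM on Aug 10.
+12 hours 4 minutes → arrive 4:05 PM UTC on Aug 10.
Flight 2 lands earlier by 12 hours 18 minutes.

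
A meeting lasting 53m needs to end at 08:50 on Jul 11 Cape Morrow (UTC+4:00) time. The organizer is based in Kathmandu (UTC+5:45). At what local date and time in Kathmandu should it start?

09:42 on Jul 11

Target end time in UTC: 08:50 − 4:00 = 04:50 on Jul 11.
Subtract 53 minutes → start 03:57 UTC on Jul 11.
Kathmandu is UTC+5:45: 03:57 + 5:45 = 09:42 on Jul 11.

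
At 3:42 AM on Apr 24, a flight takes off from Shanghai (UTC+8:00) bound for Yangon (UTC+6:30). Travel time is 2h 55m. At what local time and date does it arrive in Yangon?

5:07 AM on April 24

Convert departure to UTC: 3:42 AM − 8:00 = 7:42 PM UTC on Apr 23.
Add 2 hours and 55 minutes travel time → 10:37 PM UTC.
Yangon is UTC+6:30, so local arrival = 10:37 PM + 6:30 = 5:07 AM on Apr 24.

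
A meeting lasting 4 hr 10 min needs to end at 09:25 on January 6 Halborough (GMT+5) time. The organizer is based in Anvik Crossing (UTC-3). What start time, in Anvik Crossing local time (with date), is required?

Target end time in UTC: 09:25 − 5:00 = 04:25 on Jan 6.
Subtract 4 hours and 10 minutes → start 00:15 UTC on Jan 6.
Anvik Crossing is UTC−3:00: 00:15 − 3:00 = 21:15 on Jan 5.

21:15 on January 5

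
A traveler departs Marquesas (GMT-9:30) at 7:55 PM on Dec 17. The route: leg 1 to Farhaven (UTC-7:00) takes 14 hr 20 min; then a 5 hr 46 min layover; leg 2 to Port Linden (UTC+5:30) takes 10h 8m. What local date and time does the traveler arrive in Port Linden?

5:09 PM on December 19

Convert departure to UTC: 7:55 PM + 9:30 = 5:25 AM UTC on Dec 18.
Add 14 hours 20 minutes leg 1 → 7:45 PM UTC.
Add 5 hours and 46 minutes layover in Farhaven → 1:31 AM UTC (Dec 19).
Add 10 hours 8 minutes leg 2 → 11:39 AM UTC.
Port Linden is UTC+5:30, so local arrival = 11:39 AM + 5:30 = 5:09 PM on Dec 19.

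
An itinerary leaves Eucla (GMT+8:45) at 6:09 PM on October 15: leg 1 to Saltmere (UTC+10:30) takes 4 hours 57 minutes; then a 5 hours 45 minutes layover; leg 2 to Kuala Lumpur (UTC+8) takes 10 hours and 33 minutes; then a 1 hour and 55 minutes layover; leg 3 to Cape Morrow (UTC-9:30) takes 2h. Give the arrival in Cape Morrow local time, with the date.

Convert departure to UTC: 6:09 PM − 8:45 = 9:24 AM UTC on Oct 15.
Add 4 hours and 57 minutes leg 1 → 2:21 PM UTC.
Add 5 hours 45 minutes layover in Saltmere → 8:06 PM UTC.
Add 10 hours 33 minutes leg 2 → 6:39 AM UTC (Oct 16).
Add 1 hour and 55 minutes layover in Kuala Lumpur → 8:34 AM UTC.
Add 2 hours leg 3 → 10:34 AM UTC.
Cape Morrow is UTC−9:30, so local arrival = 10:34 AM − 9:30 = 1:04 AM on Oct 16.

1:04 AM on October 16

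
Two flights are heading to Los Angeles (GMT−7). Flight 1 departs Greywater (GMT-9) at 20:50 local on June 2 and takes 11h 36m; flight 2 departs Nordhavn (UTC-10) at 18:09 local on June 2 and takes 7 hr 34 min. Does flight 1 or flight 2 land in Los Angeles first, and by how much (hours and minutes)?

the second, by 5 hours 43 minutes

Flight 1 in UTC: 20:50 + 9:00 = 05:50 on Jun 3.
+11 hours and 36 minutes → arrive 17:26 UTC on Jun 3.
Flight 2 in UTC: 18:09 + 10:00 = 04:09 on Jun 3.
+7 hours 34 minutes → arrive 11:43 UTC on Jun 3.
Flight 2 lands earlier by 5 hours 43 minutes.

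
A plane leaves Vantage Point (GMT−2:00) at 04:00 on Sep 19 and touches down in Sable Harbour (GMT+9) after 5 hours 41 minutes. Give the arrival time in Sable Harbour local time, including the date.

Convert departure to UTC: 04:00 + 2:00 = 06:00 UTC on Sep 19.
Add 5 hours and 41 minutes travel time → 11:41 UTC.
Sable Harbour is UTC+9:00, so local arrival = 11:41 + 9:00 = 20:41 on Sep 19.

20:41 on September 19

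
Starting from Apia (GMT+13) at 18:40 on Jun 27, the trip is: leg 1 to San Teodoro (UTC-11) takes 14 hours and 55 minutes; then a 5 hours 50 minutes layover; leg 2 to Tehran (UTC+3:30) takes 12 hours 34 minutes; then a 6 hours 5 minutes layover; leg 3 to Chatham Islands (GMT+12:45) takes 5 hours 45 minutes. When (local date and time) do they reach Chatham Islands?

Convert departure to UTC: 18:40 − 13:00 = 05:40 UTC on Jun 27.
Add 14 hours and 55 minutes leg 1 → 20:35 UTC.
Add 5 hours and 50 minutes layover in San Teodoro → 02:25 UTC (Jun 28).
Add 12 hours 34 minutes leg 2 → 14:59 UTC.
Add 6 hours and 5 minutes layover in Tehran → 21:04 UTC.
Add 5 hours and 45 minutes leg 3 → 02:49 UTC (Jun 29).
Chatham Islands is UTC+12:45, so local arrival = 02:49 + 12:45 = 15:34 on Jun 29.

15:34 on June 29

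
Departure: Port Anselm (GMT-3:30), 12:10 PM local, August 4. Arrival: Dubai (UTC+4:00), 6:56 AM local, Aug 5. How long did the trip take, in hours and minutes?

11 hours 16 minutes

Departure in UTC: 12:10 PM + 3:30 = 3:40 PM on Aug 4.
Arrival in UTC: 6:56 AM − 4:00 = 2:56 AM on Aug 5.
Elapsed = 2:56 AM − 3:40 PM (+1 day) = 11 hours 16 minutes.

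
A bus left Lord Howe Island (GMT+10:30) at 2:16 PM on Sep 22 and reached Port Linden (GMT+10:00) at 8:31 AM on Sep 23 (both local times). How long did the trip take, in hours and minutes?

18 hours 45 minutes

Departure in UTC: 2:16 PM − 10:30 = 3:46 AM on Sep 22.
Arrival in UTC: 8:31 AM − 10:00 = 10:31 PM on Sep 22.
Elapsed = 10:31 PM − 3:46 AM = 18 hours 45 minutes.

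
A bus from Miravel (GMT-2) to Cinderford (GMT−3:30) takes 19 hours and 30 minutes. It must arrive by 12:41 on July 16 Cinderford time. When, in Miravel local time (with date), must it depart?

Target arrival in UTC: 12:41 + 3:30 = 16:11 on Jul 16.
Subtract 19 hours 30 minutes → departure 20:41 UTC on Jul 15.
Miravel is UTC−2:00: 20:41 − 2:00 = 18:41 on Jul 15.

18:41 on Jul 15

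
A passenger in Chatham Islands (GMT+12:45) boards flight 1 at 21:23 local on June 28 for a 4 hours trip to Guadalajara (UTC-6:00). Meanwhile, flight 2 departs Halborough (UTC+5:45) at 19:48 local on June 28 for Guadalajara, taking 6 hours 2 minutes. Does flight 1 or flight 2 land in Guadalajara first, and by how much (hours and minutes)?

Flight 1 in UTC: 21:23 − 12:45 = 08:38 on Jun 28.
+4 hours → arrive 12:38 UTC on Jun 28.
Flight 2 in UTC: 19:48 − 5:45 = 14:03 on Jun 28.
+6 hours 2 minutes → arrive 20:05 UTC on Jun 28.
Flight 1 lands earlier by 7 hours 27 minutes.

the first, by 7 hours 27 minutes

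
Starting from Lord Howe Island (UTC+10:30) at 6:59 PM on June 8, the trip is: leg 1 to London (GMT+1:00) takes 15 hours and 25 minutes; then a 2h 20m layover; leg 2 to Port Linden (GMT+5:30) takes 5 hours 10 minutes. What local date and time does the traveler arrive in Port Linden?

12:54 PM on June 9

Convert departure to UTC: 6:59 PM − 10:30 = 8:29 AM UTC on Jun 8.
Add 15 hours 25 minutes leg 1 → 11:54 PM UTC.
Add 2 hours 20 minutes layover in London → 2:14 AM UTC (Jun 9).
Add 5 hours and 10 minutes leg 2 → 7:24 AM UTC.
Port Linden is UTC+5:30, so local arrival = 7:24 AM + 5:30 = 12:54 PM on Jun 9.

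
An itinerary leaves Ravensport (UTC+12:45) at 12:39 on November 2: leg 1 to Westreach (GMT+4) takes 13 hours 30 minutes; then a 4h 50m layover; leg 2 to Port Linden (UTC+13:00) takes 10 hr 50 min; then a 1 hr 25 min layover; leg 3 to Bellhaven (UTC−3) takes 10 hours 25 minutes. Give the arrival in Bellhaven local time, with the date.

13:54 on Nov 3

Convert departure to UTC: 12:39 − 12:45 = 23:54 UTC on Nov 1.
Add 13 hours and 30 minutes leg 1 → 13:24 UTC (Nov 2).
Add 4 hours 50 minutes layover in Westreach → 18:14 UTC.
Add 10 hours 50 minutes leg 2 → 05:04 UTC (Nov 3).
Add 1 hour 25 minutes layover in Port Linden → 06:29 UTC.
Add 10 hours 25 minutes leg 3 → 16:54 UTC.
Bellhaven is UTC−3:00, so local arrival = 16:54 − 3:00 = 13:54 on Nov 3.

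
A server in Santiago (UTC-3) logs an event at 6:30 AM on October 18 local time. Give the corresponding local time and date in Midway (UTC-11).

Midway is 8:00 behind Santiago.
Shift by the zone difference: 6:30 AM − 8:00 = 10:30 PM on Oct 17 in Midway.

10:30 PM on October 17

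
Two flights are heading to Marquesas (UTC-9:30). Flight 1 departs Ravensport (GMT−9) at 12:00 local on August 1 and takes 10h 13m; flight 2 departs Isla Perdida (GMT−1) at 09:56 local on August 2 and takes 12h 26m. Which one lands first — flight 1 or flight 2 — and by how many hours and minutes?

the first, by 16 hours 9 minutes

Flight 1 in UTC: 12:00 + 9:00 = 21:00 on Aug 1.
+10 hours and 13 minutes → arrive 07:13 UTC on Aug 2.
Flight 2 in UTC: 09:56 + 1:00 = 10:56 on Aug 2.
+12 hours 26 minutes → arrive 23:22 UTC on Aug 2.
Flight 1 lands earlier by 16 hours 9 minutes.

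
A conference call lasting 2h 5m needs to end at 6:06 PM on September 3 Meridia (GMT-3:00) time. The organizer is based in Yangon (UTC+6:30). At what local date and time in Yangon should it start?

Target end time in UTC: 6:06 PM + 3:00 = 9:06 PM on Sep 3.
Subtract 2 hours 5 minutes → start 7:01 PM UTC on Sep 3.
Yangon is UTC+6:30: 7:01 PM + 6:30 = 1:31 AM on Sep 4.

1:31 AM on Sep 4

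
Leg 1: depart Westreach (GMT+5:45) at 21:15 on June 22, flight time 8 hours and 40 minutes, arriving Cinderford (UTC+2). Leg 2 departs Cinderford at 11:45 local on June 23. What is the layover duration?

9 hours 35 minutes

Convert departure to UTC: 21:15 − 5:45 = 15:30 UTC on Jun 22.
Add 8 hours 40 minutes flight time → 00:10 UTC (Jun 23).
Cinderford is UTC+2:00, so local arrival = 00:10 + 2:00 = 02:10 on Jun 23.
Layover = 11:45 − 02:10 = 9 hours 35 minutes.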